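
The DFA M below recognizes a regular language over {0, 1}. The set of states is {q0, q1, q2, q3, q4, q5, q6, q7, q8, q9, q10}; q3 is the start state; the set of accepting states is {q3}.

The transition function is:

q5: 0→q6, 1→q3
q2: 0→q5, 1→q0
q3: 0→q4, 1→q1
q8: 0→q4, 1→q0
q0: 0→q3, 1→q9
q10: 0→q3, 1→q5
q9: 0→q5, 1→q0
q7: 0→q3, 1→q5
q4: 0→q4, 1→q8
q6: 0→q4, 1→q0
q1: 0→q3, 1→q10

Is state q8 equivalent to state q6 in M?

First remove the unreachable states {q2,q7}; 9 states remain.
Initial partition by acceptance: {q3} | {q0,q1,q4,q5,q6,q8,q9,q10}.
Refine {q0,q1,q4,q5,q6,q8,q9,q10} on symbol 0: members go to different blocks, giving {q4,q5,q6,q8,q9} and {q0,q1,q10}.
On input 1, block {q4,q5,q6,q8,q9} splits into {q6,q8,q9} and {q4} and {q5}.
On input 0, block {q6,q8,q9} splits into {q6,q8} and {q9}.
Split {q0,q1,q10} by δ(·,1) → {q0} and {q1} and {q10}.
Stable partition: {q3} | {q6,q8} | {q0} | {q4} | {q5} | {q9} | {q1} | {q10} — 8 equivalence classes.
q8 and q6 lie in the same block of the stable partition, so they are equivalent — no string distinguishes them.

Yes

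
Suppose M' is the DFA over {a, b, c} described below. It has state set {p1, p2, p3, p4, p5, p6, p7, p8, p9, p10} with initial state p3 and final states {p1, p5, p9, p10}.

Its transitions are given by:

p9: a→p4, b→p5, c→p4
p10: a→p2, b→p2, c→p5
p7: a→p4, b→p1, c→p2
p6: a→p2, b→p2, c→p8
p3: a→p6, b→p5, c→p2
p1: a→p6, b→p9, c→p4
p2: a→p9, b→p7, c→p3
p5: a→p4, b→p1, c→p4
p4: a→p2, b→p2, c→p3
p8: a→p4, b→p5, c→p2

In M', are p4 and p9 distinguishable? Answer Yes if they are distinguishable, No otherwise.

Reachable states from the start: {p1,p2,p3,p4,p5,p6,p7,p8,p9}. Unreachable: {p10} — drop them.
Start with accepting vs non-accepting: {p1,p5,p9} | {p2,p3,p4,p6,p7,p8}.
Split {p2,p3,p4,p6,p7,p8} by δ(·,a) → {p3,p4,p6,p7,p8} and {p2}.
On input a, block {p3,p4,p6,p7,p8} splits into {p3,p7,p8} and {p4,p6}.
Stable partition: {p1,p5,p9} | {p3,p7,p8} | {p2} | {p4,p6} — 4 equivalence classes.
p4 and p9 end up in different blocks, so they are distinguishable. For instance, the string 'ε' is accepted from only p9.

Yes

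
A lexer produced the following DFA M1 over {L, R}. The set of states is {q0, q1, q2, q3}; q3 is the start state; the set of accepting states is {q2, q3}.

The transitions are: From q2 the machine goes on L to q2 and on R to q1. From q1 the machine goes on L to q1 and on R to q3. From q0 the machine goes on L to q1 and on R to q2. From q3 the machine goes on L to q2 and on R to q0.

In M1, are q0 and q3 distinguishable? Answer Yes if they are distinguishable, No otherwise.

Yes

Start with accepting vs non-accepting: {q2,q3} | {q0,q1}.
No further refinement is possible. Final partition (2 blocks): {q2,q3} | {q0,q1}.
q0 and q3 end up in different blocks, so they are distinguishable. For instance, the string 'ε' is accepted from only q3.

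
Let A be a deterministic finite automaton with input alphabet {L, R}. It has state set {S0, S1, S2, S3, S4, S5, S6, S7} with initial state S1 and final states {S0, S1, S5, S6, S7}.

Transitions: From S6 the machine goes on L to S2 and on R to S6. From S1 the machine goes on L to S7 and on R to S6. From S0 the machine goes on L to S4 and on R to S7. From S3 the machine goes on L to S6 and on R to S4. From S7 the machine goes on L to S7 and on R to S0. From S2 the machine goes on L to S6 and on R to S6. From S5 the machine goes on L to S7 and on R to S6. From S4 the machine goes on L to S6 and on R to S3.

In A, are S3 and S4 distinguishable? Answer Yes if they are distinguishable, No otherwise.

No

Reachable states from the start: {S0,S1,S2,S3,S4,S6,S7}. Unreachable: {S5} — drop them.
Initial partition by acceptance: {S0,S1,S6,S7} | {S2,S3,S4}.
Split {S0,S1,S6,S7} by δ(·,L) → {S0,S6} and {S1,S7}.
Split {S0,S6} by δ(·,R) → {S0} and {S6}.
On input R, block {S2,S3,S4} splits into {S3,S4} and {S2}.
Refine {S1,S7} on symbol R: members go to different blocks, giving {S1} and {S7}.
Stable partition: {S0} | {S3,S4} | {S1} | {S6} | {S2} | {S7} — 6 equivalence classes.
S3 and S4 lie in the same block of the stable partition, so they are equivalent — no string distinguishes them.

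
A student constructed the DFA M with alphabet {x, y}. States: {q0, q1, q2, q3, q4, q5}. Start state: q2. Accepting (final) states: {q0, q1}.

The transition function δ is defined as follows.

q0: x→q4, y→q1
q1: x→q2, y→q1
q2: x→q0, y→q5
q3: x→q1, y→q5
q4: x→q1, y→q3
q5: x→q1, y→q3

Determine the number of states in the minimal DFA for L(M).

2

Every state is reachable, so we keep all 6.
Initial partition by acceptance: {q0,q1} | {q2,q3,q4,q5}.
Stable partition: {q0,q1} | {q2,q3,q4,q5} — 2 equivalence classes.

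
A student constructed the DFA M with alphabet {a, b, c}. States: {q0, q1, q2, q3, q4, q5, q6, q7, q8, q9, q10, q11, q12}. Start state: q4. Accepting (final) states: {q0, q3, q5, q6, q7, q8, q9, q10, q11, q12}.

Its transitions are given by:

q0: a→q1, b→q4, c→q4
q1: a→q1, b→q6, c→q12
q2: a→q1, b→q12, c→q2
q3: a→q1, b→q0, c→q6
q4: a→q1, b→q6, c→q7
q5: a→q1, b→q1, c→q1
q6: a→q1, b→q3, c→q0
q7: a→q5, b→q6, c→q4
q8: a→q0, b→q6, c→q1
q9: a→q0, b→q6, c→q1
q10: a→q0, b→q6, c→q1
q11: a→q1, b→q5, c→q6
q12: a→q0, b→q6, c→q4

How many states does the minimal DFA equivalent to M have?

5

Reachable states from the start: {q0,q1,q3,q4,q5,q6,q7,q12}. Unreachable: {q2,q8,q9,q10,q11} — drop them.
Start with accepting vs non-accepting: {q0,q3,q5,q6,q7,q12} | {q1,q4}.
Refine {q0,q3,q5,q6,q7,q12} on symbol a: members go to different blocks, giving {q0,q3,q5,q6} and {q7,q12}.
Split {q0,q3,q5,q6} by δ(·,b) → {q0,q5} and {q3,q6}.
Refine {q3,q6} on symbol b: members go to different blocks, giving {q3} and {q6}.
No further refinement is possible. Final partition (5 blocks): {q0,q5} | {q1,q4} | {q7,q12} | {q3} | {q6}.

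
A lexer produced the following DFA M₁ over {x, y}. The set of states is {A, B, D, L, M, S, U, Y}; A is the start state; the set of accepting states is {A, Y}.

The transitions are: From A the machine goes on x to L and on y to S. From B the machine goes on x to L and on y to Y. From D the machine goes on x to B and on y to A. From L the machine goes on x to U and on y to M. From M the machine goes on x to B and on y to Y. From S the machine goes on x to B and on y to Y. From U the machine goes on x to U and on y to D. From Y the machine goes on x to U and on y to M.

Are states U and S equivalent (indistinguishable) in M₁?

No

Start with accepting vs non-accepting: {A,Y} | {B,D,L,M,S,U}.
Split {B,D,L,M,S,U} by δ(·,y) → {B,D,M,S} and {L,U}.
Refine {B,D,M,S} on symbol x: members go to different blocks, giving {D,M,S} and {B}.
Stable partition: {A,Y} | {D,M,S} | {L,U} | {B} — 4 equivalence classes.
U and S end up in different blocks, so they are distinguishable. For instance, the string 'y' is accepted from only S.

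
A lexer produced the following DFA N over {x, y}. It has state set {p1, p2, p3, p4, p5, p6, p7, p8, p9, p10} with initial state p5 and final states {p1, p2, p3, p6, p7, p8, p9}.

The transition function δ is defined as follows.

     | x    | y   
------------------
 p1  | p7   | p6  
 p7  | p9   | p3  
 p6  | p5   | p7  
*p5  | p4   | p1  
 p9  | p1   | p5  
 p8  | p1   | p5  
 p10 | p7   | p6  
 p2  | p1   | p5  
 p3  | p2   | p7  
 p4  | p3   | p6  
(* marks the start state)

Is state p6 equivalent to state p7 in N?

No

First remove the unreachable states {p8,p10}; 8 states remain.
Initial partition by acceptance: {p1,p2,p3,p6,p7,p9} | {p4,p5}.
Split {p1,p2,p3,p6,p7,p9} by δ(·,x) → {p1,p2,p3,p7,p9} and {p6}.
On input y, block {p1,p2,p3,p7,p9} splits into {p2,p9} and {p3,p7} and {p1}.
Split {p4,p5} by δ(·,x) → {p4} and {p5}.
The partition is now stable with 6 blocks: {p2,p9} | {p4} | {p6} | {p3,p7} | {p1} | {p5}.
p6 and p7 end up in different blocks, so they are distinguishable. For instance, the string 'x' is accepted from only p7.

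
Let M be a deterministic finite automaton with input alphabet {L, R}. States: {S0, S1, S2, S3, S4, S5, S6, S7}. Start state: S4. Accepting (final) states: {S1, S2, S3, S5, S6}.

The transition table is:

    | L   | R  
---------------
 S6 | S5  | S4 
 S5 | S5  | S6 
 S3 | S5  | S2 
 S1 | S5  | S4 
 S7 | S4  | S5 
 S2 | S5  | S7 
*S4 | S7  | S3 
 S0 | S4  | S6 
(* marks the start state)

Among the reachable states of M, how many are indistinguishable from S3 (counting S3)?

2

Reachable states from the start: {S2,S3,S4,S5,S6,S7}. Unreachable: {S0,S1} — drop them.
Initial partition by acceptance: {S2,S3,S5,S6} | {S4,S7}.
Refine {S2,S3,S5,S6} on symbol R: members go to different blocks, giving {S2,S6} and {S3,S5}.
No further refinement is possible. Final partition (3 blocks): {S2,S6} | {S4,S7} | {S3,S5}.
State S3 belongs to the block {S3,S5}, which has 2 states.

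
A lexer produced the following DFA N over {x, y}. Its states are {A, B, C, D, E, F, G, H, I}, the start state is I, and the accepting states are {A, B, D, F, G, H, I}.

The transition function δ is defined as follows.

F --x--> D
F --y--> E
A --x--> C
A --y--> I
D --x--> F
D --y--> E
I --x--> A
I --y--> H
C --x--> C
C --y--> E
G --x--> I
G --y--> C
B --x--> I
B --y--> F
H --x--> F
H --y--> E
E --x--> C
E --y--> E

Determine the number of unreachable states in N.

No path from I leads to B, G; the other 7 states are all reachable.

2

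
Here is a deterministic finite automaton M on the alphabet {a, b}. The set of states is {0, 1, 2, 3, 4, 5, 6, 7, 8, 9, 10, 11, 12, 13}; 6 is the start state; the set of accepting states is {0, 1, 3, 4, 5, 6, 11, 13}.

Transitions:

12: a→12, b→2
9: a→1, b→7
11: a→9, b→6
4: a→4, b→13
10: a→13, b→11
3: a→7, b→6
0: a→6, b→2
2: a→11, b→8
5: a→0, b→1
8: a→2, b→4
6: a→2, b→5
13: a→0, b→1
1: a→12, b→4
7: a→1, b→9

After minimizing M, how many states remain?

10

Reachable states from the start: {0,1,2,4,5,6,7,8,9,11,12,13}. Unreachable: {3,10} — drop them.
P0 = {0,1,4,5,6,11,13} | {2,7,8,9,12}.
Split {0,1,4,5,6,11,13} by δ(·,a) → {0,4,5,13} and {1,6,11}.
Refine {0,4,5,13} on symbol a: members go to different blocks, giving {4,5,13} and {0}.
On input a, block {4,5,13} splits into {5,13} and {4}.
On input a, block {2,7,8,9,12} splits into {2,7,9} and {8,12}.
Split {2,7,9} by δ(·,b) → {7,9} and {2}.
Refine {1,6,11} on symbol a: members go to different blocks, giving {1} and {6} and {11}.
Split {8,12} by δ(·,a) → {8} and {12}.
Stable partition: {5,13} | {7,9} | {1} | {0} | {4} | {8} | {2} | {6} | {11} | {12} — 10 equivalence classes.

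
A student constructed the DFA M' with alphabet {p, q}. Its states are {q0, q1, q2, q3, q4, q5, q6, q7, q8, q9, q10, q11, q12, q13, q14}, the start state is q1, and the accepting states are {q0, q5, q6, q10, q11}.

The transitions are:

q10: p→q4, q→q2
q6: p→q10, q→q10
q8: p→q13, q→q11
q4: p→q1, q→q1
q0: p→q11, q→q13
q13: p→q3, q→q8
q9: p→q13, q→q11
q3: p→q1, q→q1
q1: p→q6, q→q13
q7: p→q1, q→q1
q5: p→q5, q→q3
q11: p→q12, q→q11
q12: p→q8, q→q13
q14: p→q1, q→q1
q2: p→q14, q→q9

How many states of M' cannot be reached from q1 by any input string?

3

No path from q1 leads to q0, q5, q7; the other 12 states are all reachable.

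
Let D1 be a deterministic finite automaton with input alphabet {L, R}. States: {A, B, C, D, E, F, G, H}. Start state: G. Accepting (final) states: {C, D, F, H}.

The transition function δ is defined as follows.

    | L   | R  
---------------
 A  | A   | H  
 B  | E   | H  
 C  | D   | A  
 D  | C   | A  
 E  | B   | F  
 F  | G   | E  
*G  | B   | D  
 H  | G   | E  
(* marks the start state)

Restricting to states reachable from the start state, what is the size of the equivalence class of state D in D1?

Every state is reachable, so we keep all 8.
Start with accepting vs non-accepting: {C,D,F,H} | {A,B,E,G}.
Refine {C,D,F,H} on symbol L: members go to different blocks, giving {C,D} and {F,H}.
Split {A,B,E,G} by δ(·,R) → {A,B,E} and {G}.
The partition is now stable with 4 blocks: {C,D} | {A,B,E} | {F,H} | {G}.
The equivalence class containing D is {C,D}, of size 2.

2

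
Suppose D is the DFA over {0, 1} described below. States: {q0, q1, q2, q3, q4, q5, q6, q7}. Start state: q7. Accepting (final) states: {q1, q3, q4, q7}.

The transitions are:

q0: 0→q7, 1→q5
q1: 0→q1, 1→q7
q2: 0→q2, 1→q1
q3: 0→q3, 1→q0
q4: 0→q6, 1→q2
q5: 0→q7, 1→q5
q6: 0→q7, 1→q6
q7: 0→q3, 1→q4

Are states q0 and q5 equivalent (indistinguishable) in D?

Yes

P0 = {q1,q3,q4,q7} | {q0,q2,q5,q6}.
On input 0, block {q1,q3,q4,q7} splits into {q1,q3,q7} and {q4}.
On input 1, block {q1,q3,q7} splits into {q1} and {q3} and {q7}.
On input 0, block {q0,q2,q5,q6} splits into {q0,q5,q6} and {q2}.
The partition is now stable with 6 blocks: {q1} | {q0,q5,q6} | {q4} | {q3} | {q7} | {q2}.
q0 and q5 lie in the same block of the stable partition, so they are equivalent — no string distinguishes them.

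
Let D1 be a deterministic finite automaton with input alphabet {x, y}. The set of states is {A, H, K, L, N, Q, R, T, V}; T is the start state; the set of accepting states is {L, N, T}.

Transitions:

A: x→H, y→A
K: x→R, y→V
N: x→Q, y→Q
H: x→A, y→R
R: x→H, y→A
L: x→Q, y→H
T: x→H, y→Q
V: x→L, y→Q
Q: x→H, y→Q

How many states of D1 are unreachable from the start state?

4

BFS from T reaches {A, H, Q, R, T}; the 4 state(s) K, L, N, V are never visited.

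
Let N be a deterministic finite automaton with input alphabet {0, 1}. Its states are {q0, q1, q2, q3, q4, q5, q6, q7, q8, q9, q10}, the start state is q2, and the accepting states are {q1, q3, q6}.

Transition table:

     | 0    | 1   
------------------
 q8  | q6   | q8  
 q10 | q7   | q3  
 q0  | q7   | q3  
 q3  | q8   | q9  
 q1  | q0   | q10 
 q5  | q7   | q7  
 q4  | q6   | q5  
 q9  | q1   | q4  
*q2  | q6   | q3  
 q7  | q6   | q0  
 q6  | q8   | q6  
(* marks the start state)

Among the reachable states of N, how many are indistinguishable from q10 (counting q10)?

Initial partition by acceptance: {q1,q3,q6} | {q0,q2,q4,q5,q7,q8,q9,q10}.
Split {q1,q3,q6} by δ(·,1) → {q1,q3} and {q6}.
On input 0, block {q0,q2,q4,q5,q7,q8,q9,q10} splits into {q2,q4,q7,q8} and {q0,q5,q10} and {q9}.
Split {q1,q3} by δ(·,0) → {q1} and {q3}.
Split {q2,q4,q7,q8} by δ(·,1) → {q4,q7} and {q2} and {q8}.
Refine {q0,q5,q10} on symbol 1: members go to different blocks, giving {q0,q10} and {q5}.
On input 1, block {q4,q7} splits into {q4} and {q7}.
Stable partition: {q1} | {q4} | {q6} | {q0,q10} | {q9} | {q3} | {q2} | {q8} | {q5} | {q7} — 10 equivalence classes.
State q10 belongs to the block {q0,q10}, which has 2 states.

2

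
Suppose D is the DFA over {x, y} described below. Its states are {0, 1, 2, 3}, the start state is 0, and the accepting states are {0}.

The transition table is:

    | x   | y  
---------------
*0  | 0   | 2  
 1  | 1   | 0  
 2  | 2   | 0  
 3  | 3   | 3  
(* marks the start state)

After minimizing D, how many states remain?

2

States {1,3} cannot be reached from the start state, so discard them.
Initial partition by acceptance: {0} | {2}.
No further refinement is possible. Final partition (2 blocks): {0} | {2}.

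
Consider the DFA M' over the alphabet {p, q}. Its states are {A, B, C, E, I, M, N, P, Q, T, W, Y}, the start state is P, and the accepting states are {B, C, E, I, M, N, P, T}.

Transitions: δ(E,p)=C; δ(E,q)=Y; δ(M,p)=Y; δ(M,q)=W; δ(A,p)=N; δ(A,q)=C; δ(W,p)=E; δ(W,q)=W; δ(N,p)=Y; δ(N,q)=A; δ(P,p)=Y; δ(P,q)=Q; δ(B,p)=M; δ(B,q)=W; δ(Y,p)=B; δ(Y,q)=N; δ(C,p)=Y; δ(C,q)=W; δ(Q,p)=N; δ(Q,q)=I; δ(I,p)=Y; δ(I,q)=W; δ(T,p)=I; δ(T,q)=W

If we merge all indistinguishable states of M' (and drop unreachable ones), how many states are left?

7

States {T} cannot be reached from the start state, so discard them.
P0 = {B,C,E,I,M,N,P} | {A,Q,W,Y}.
Split {B,C,E,I,M,N,P} by δ(·,p) → {C,I,M,N,P} and {B,E}.
Refine {A,Q,W,Y} on symbol p: members go to different blocks, giving {W,Y} and {A,Q}.
On input q, block {C,I,M,N,P} splits into {C,I,M} and {N,P}.
On input q, block {W,Y} splits into {Y} and {W}.
Split {B,E} by δ(·,q) → {B} and {E}.
The partition is now stable with 7 blocks: {C,I,M} | {Y} | {B} | {A,Q} | {N,P} | {W} | {E}.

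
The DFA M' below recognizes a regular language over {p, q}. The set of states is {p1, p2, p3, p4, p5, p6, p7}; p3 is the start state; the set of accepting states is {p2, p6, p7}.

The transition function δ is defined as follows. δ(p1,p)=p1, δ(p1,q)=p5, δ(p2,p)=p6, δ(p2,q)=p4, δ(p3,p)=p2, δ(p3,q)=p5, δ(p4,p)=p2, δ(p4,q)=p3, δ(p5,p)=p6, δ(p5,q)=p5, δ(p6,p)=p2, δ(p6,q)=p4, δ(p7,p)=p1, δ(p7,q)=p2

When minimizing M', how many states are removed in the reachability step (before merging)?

2

BFS from p3 reaches {p2, p3, p4, p5, p6}; the 2 state(s) p1, p7 are never visited.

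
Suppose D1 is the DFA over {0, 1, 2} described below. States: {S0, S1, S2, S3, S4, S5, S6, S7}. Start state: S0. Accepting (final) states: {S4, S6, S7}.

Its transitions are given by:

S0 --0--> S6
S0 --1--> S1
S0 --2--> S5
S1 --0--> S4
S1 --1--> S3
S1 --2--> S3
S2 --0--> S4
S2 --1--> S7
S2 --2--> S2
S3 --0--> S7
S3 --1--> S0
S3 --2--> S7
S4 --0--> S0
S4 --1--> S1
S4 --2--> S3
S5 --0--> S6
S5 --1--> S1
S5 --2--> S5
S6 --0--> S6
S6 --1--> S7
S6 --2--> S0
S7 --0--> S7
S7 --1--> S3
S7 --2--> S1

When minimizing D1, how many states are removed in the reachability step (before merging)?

Starting at S0 and following transitions, the reachable set is {S0, S1, S3, S4, S5, S6, S7}. That leaves S2 unreachable — 1 in total.

1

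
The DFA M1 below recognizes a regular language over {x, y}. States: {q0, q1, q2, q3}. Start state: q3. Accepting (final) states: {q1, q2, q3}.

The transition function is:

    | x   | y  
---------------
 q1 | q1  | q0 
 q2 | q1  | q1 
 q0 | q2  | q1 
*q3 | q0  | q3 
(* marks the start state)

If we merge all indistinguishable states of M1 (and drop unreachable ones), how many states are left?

4

Every state is reachable, so we keep all 4.
Initial partition by acceptance: {q1,q2,q3} | {q0}.
On input x, block {q1,q2,q3} splits into {q1,q2} and {q3}.
On input y, block {q1,q2} splits into {q1} and {q2}.
The partition is now stable with 4 blocks: {q1} | {q0} | {q3} | {q2}.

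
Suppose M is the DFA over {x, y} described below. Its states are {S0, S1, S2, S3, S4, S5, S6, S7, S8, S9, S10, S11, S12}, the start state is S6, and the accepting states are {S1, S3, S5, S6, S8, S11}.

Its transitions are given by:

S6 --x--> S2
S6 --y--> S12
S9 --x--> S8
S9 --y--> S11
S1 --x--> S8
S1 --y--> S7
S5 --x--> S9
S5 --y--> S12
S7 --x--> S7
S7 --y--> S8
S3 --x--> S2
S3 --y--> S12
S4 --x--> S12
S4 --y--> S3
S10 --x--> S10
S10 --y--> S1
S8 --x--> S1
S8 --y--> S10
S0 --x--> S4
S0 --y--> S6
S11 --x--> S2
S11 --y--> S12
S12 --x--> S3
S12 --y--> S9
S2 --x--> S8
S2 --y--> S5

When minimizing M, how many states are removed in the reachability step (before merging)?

2

BFS from S6 reaches {S1, S2, S3, S5, S6, S7, S8, S9, S10, S11, S12}; the 2 state(s) S0, S4 are never visited.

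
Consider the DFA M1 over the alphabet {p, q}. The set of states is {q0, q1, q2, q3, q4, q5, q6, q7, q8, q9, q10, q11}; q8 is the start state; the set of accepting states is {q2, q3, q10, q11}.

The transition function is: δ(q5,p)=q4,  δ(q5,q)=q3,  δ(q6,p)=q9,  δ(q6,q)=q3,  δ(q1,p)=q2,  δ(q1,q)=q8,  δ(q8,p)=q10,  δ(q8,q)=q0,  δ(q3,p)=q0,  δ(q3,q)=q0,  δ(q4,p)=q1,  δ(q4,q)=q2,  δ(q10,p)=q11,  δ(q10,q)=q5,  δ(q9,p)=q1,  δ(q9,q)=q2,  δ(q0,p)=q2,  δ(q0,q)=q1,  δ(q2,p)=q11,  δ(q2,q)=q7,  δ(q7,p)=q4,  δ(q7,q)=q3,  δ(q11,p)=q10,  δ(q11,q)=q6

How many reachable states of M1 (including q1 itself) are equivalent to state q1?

3

Every state is reachable, so we keep all 12.
Initial partition by acceptance: {q2,q3,q10,q11} | {q0,q1,q4,q5,q6,q7,q8,q9}.
Split {q2,q3,q10,q11} by δ(·,p) → {q2,q10,q11} and {q3}.
Split {q0,q1,q4,q5,q6,q7,q8,q9} by δ(·,p) → {q4,q5,q6,q7,q9} and {q0,q1,q8}.
Refine {q4,q5,q6,q7,q9} on symbol p: members go to different blocks, giving {q5,q6,q7} and {q4,q9}.
The partition is now stable with 5 blocks: {q2,q10,q11} | {q5,q6,q7} | {q3} | {q0,q1,q8} | {q4,q9}.
The equivalence class containing q1 is {q0,q1,q8}, of size 3.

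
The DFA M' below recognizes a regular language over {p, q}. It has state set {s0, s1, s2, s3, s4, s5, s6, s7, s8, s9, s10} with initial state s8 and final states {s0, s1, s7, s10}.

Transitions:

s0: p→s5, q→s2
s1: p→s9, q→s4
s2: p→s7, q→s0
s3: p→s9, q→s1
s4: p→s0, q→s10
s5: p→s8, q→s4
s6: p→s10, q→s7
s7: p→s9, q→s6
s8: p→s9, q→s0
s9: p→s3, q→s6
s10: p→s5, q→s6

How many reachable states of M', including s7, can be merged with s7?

Every state is reachable, so we keep all 11.
Start with accepting vs non-accepting: {s0,s1,s7,s10} | {s2,s3,s4,s5,s6,s8,s9}.
Split {s2,s3,s4,s5,s6,s8,s9} by δ(·,p) → {s3,s5,s8,s9} and {s2,s4,s6}.
On input q, block {s3,s5,s8,s9} splits into {s3,s8} and {s5,s9}.
No further refinement is possible. Final partition (4 blocks): {s0,s1,s7,s10} | {s3,s8} | {s2,s4,s6} | {s5,s9}.
The equivalence class containing s7 is {s0,s1,s7,s10}, of size 4.

4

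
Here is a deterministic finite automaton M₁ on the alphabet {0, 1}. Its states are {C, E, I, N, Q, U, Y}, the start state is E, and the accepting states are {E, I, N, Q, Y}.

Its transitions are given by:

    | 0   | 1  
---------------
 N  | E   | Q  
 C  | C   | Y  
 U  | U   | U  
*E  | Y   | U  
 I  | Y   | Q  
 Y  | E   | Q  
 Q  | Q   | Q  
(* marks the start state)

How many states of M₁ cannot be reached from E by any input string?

3

No path from E leads to C, I, N; the other 4 states are all reachable.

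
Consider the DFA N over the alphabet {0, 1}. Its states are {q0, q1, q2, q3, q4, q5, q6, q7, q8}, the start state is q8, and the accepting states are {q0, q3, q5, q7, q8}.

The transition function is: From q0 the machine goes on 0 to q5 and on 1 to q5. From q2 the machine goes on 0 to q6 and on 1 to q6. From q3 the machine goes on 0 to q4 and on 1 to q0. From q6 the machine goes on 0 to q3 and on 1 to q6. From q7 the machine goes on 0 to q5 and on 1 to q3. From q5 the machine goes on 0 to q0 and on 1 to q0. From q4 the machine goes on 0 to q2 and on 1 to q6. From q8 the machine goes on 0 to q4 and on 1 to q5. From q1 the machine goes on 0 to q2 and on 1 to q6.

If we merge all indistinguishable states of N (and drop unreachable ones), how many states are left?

5

Reachable states from the start: {q0,q2,q3,q4,q5,q6,q8}. Unreachable: {q1,q7} — drop them.
P0 = {q0,q3,q5,q8} | {q2,q4,q6}.
On input 0, block {q0,q3,q5,q8} splits into {q0,q5} and {q3,q8}.
Split {q2,q4,q6} by δ(·,0) → {q2,q4} and {q6}.
Refine {q2,q4} on symbol 0: members go to different blocks, giving {q2} and {q4}.
No further refinement is possible. Final partition (5 blocks): {q0,q5} | {q2} | {q3,q8} | {q6} | {q4}.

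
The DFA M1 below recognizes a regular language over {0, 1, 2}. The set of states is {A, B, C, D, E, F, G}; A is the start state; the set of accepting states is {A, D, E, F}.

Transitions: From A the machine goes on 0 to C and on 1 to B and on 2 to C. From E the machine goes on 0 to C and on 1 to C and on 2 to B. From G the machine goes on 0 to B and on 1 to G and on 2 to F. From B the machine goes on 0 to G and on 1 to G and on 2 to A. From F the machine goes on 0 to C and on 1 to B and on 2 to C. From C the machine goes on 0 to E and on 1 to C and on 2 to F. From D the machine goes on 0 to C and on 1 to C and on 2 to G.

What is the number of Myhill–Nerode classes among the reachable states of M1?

Reachable states from the start: {A,B,C,E,F,G}. Unreachable: {D} — drop them.
Start with accepting vs non-accepting: {A,E,F} | {B,C,G}.
Refine {B,C,G} on symbol 0: members go to different blocks, giving {B,G} and {C}.
Refine {A,E,F} on symbol 1: members go to different blocks, giving {A,F} and {E}.
The partition is now stable with 4 blocks: {A,F} | {B,G} | {C} | {E}.

4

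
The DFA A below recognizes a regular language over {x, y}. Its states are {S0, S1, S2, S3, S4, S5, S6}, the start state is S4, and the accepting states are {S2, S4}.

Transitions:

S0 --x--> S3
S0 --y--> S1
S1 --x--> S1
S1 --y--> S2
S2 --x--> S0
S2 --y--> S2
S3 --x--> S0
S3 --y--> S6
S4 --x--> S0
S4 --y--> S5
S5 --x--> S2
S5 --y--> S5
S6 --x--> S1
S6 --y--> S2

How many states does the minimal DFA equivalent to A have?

Initial partition by acceptance: {S2,S4} | {S0,S1,S3,S5,S6}.
On input y, block {S2,S4} splits into {S2} and {S4}.
On input x, block {S0,S1,S3,S5,S6} splits into {S0,S1,S3,S6} and {S5}.
Refine {S0,S1,S3,S6} on symbol y: members go to different blocks, giving {S0,S3} and {S1,S6}.
The partition is now stable with 5 blocks: {S2} | {S0,S3} | {S4} | {S5} | {S1,S6}.

5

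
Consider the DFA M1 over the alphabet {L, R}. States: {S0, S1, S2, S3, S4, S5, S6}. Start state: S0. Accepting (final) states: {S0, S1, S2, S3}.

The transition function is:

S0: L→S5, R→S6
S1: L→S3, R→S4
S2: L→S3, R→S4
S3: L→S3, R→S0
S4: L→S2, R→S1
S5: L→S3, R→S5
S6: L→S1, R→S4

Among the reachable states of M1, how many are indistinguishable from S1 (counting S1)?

P0 = {S0,S1,S2,S3} | {S4,S5,S6}.
Refine {S0,S1,S2,S3} on symbol L: members go to different blocks, giving {S1,S2,S3} and {S0}.
Refine {S1,S2,S3} on symbol R: members go to different blocks, giving {S1,S2} and {S3}.
Split {S4,S5,S6} by δ(·,L) → {S4,S6} and {S5}.
Refine {S4,S6} on symbol R: members go to different blocks, giving {S4} and {S6}.
The partition is now stable with 6 blocks: {S1,S2} | {S4} | {S0} | {S3} | {S5} | {S6}.
The equivalence class containing S1 is {S1,S2}, of size 2.

2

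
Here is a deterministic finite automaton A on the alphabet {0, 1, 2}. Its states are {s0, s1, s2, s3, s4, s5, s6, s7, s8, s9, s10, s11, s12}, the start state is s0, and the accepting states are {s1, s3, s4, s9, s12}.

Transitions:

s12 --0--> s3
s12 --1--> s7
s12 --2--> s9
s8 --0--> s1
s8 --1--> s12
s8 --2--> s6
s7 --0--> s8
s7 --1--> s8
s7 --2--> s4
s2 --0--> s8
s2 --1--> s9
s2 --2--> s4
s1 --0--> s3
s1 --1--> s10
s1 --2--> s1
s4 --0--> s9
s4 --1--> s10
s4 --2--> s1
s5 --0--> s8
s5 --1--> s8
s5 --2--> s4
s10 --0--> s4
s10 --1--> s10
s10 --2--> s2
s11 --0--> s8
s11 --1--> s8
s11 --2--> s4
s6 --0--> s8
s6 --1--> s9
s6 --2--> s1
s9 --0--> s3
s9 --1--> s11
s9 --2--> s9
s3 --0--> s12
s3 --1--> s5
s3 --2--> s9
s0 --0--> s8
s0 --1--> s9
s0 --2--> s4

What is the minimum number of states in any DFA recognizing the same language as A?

6

P0 = {s1,s3,s4,s9,s12} | {s0,s2,s5,s6,s7,s8,s10,s11}.
On input 0, block {s0,s2,s5,s6,s7,s8,s10,s11} splits into {s0,s2,s5,s6,s7,s11} and {s8,s10}.
On input 1, block {s1,s3,s4,s9,s12} splits into {s3,s9,s12} and {s1,s4}.
On input 1, block {s0,s2,s5,s6,s7,s11} splits into {s0,s2,s6} and {s5,s7,s11}.
On input 1, block {s8,s10} splits into {s8} and {s10}.
Stable partition: {s3,s9,s12} | {s0,s2,s6} | {s8} | {s1,s4} | {s5,s7,s11} | {s10} — 6 equivalence classes.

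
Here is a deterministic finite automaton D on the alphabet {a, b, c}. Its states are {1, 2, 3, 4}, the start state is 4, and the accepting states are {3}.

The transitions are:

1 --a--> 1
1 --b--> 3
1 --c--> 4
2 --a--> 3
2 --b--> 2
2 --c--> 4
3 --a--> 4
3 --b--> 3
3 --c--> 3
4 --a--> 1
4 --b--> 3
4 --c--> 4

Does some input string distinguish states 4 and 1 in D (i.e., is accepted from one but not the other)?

Reachable states from the start: {1,3,4}. Unreachable: {2} — drop them.
Initial partition by acceptance: {3} | {1,4}.
Stable partition: {3} | {1,4} — 2 equivalence classes.
4 and 1 lie in the same block of the stable partition, so they are equivalent — no string distinguishes them.

No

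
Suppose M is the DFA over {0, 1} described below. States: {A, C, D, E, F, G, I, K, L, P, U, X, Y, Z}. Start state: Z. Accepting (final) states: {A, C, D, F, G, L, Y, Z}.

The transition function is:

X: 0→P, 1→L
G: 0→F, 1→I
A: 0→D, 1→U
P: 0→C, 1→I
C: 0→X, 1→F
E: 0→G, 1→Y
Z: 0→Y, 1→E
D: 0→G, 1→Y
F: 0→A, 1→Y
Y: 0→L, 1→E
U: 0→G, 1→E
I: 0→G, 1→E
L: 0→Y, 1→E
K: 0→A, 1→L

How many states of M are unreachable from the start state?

4

No path from Z leads to C, K, P, X; the other 10 states are all reachable.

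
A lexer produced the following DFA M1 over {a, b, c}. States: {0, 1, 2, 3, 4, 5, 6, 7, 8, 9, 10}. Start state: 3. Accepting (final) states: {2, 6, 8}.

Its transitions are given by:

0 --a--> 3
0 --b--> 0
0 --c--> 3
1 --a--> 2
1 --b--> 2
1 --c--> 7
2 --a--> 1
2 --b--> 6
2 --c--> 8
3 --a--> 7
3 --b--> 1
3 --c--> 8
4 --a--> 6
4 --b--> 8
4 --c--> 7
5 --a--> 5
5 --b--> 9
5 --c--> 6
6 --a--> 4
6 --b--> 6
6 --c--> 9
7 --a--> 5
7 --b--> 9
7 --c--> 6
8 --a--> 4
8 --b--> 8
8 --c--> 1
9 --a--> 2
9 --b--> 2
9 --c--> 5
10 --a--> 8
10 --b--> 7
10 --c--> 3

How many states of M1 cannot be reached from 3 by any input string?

2

Starting at 3 and following transitions, the reachable set is {1, 2, 3, 4, 5, 6, 7, 8, 9}. That leaves 0, 10 unreachable — 2 in total.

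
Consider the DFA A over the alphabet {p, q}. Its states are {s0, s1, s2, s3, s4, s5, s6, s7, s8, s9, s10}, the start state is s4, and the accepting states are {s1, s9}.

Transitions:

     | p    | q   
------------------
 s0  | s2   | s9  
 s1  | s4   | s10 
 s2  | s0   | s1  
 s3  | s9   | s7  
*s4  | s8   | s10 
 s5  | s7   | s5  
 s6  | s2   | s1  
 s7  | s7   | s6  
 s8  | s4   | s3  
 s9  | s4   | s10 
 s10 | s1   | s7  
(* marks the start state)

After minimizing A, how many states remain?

5

States {s5} cannot be reached from the start state, so discard them.
P0 = {s1,s9} | {s0,s2,s3,s4,s6,s7,s8,s10}.
Refine {s0,s2,s3,s4,s6,s7,s8,s10} on symbol p: members go to different blocks, giving {s0,s2,s4,s6,s7,s8} and {s3,s10}.
Refine {s0,s2,s4,s6,s7,s8} on symbol q: members go to different blocks, giving {s0,s2,s6} and {s4,s8} and {s7}.
No further refinement is possible. Final partition (5 blocks): {s1,s9} | {s0,s2,s6} | {s3,s10} | {s4,s8} | {s7}.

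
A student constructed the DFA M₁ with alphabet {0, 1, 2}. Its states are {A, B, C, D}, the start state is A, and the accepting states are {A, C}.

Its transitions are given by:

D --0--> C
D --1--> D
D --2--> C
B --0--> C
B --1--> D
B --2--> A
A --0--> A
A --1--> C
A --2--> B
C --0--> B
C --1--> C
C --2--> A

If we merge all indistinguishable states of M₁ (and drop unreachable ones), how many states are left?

4

Initial partition by acceptance: {A,C} | {B,D}.
Split {A,C} by δ(·,0) → {A} and {C}.
Refine {B,D} on symbol 2: members go to different blocks, giving {B} and {D}.
The partition is now stable with 4 blocks: {A} | {B} | {C} | {D}.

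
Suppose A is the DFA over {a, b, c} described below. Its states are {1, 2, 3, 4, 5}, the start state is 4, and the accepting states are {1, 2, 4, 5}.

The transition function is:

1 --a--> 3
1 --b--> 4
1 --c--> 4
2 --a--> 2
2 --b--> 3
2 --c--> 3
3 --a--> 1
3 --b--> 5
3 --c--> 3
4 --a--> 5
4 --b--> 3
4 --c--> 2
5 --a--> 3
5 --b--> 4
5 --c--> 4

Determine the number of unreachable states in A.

0

Exploring from 4, all states are eventually visited, so none are unreachable.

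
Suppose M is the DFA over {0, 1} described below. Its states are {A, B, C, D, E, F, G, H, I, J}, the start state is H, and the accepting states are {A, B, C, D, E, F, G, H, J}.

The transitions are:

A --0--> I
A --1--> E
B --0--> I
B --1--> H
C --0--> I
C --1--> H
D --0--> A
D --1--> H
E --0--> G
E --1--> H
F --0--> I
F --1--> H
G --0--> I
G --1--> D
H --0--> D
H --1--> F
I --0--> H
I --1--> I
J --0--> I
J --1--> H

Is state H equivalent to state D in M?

Reachable states from the start: {A,D,E,F,G,H,I}. Unreachable: {B,C,J} — drop them.
Initial partition by acceptance: {A,D,E,F,G,H} | {I}.
On input 0, block {A,D,E,F,G,H} splits into {A,F,G} and {D,E,H}.
Refine {D,E,H} on symbol 0: members go to different blocks, giving {D,E} and {H}.
On input 1, block {A,F,G} splits into {A,G} and {F}.
No further refinement is possible. Final partition (5 blocks): {A,G} | {I} | {D,E} | {H} | {F}.
H and D end up in different blocks, so they are distinguishable. For instance, the string '00' is accepted from only H.

No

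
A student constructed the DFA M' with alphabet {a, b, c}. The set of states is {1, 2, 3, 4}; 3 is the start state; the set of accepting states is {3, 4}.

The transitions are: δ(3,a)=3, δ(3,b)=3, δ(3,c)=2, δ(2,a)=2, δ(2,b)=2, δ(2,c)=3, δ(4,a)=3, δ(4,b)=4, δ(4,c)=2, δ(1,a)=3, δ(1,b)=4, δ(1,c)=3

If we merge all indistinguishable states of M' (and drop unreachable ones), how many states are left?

2

First remove the unreachable states {1,4}; 2 states remain.
Start with accepting vs non-accepting: {3} | {2}.
Stable partition: {3} | {2} — 2 equivalence classes.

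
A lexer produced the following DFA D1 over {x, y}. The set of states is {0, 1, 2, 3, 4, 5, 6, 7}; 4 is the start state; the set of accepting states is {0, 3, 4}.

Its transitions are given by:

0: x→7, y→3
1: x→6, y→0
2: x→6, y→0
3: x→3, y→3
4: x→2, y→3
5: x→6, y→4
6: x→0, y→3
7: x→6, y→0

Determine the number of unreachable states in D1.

Starting at 4 and following transitions, the reachable set is {0, 2, 3, 4, 6, 7}. That leaves 1, 5 unreachable — 2 in total.

2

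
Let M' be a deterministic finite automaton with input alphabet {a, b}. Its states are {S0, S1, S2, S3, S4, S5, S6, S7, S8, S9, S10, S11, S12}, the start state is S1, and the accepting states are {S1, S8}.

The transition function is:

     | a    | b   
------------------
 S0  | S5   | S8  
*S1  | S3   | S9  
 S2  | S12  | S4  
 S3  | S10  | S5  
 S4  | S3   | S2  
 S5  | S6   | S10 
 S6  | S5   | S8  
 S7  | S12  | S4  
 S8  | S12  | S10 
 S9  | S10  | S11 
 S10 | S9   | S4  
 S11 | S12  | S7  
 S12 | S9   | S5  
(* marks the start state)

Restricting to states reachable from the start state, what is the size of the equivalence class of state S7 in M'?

First remove the unreachable states {S0}; 12 states remain.
P0 = {S1,S8} | {S2,S3,S4,S5,S6,S7,S9,S10,S11,S12}.
Refine {S2,S3,S4,S5,S6,S7,S9,S10,S11,S12} on symbol b: members go to different blocks, giving {S2,S3,S4,S5,S7,S9,S10,S11,S12} and {S6}.
Refine {S2,S3,S4,S5,S7,S9,S10,S11,S12} on symbol a: members go to different blocks, giving {S2,S3,S4,S7,S9,S10,S11,S12} and {S5}.
Refine {S2,S3,S4,S7,S9,S10,S11,S12} on symbol b: members go to different blocks, giving {S2,S4,S7,S9,S10,S11} and {S3,S12}.
On input a, block {S2,S4,S7,S9,S10,S11} splits into {S2,S4,S7,S11} and {S9,S10}.
The partition is now stable with 6 blocks: {S1,S8} | {S2,S4,S7,S11} | {S6} | {S5} | {S3,S12} | {S9,S10}.
The equivalence class containing S7 is {S2,S4,S7,S11}, of size 4.

4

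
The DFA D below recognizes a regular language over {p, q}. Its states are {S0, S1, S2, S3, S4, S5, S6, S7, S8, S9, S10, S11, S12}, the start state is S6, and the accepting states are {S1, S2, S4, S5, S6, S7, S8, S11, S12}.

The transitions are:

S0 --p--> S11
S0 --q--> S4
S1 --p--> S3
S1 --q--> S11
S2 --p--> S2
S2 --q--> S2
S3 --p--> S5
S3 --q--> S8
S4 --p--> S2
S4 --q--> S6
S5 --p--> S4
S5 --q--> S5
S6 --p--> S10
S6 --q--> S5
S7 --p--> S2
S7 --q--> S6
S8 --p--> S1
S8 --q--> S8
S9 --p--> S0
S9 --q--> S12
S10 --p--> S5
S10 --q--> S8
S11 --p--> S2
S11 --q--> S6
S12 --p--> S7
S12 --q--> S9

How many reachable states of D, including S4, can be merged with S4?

States {S0,S7,S9,S12} cannot be reached from the start state, so discard them.
P0 = {S1,S2,S4,S5,S6,S8,S11} | {S3,S10}.
Split {S1,S2,S4,S5,S6,S8,S11} by δ(·,p) → {S2,S4,S5,S8,S11} and {S1,S6}.
Split {S2,S4,S5,S8,S11} by δ(·,p) → {S2,S4,S5,S11} and {S8}.
Refine {S2,S4,S5,S11} on symbol q: members go to different blocks, giving {S2,S5} and {S4,S11}.
On input p, block {S2,S5} splits into {S2} and {S5}.
On input q, block {S1,S6} splits into {S1} and {S6}.
The partition is now stable with 7 blocks: {S2} | {S3,S10} | {S1} | {S8} | {S4,S11} | {S5} | {S6}.
State S4 belongs to the block {S4,S11}, which has 2 states.

2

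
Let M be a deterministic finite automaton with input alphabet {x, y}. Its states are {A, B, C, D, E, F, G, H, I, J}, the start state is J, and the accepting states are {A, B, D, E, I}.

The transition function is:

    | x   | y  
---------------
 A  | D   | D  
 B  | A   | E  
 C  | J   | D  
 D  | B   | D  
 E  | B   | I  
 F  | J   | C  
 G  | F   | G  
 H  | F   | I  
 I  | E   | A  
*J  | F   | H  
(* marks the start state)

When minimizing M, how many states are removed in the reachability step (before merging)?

No path from J leads to G; the other 9 states are all reachable.

1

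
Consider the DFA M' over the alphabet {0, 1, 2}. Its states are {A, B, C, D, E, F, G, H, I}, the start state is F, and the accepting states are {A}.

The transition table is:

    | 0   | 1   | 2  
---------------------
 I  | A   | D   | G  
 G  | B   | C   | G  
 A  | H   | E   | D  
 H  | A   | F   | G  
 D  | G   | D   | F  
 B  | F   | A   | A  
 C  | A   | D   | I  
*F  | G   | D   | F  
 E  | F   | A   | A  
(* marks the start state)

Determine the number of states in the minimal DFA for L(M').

P0 = {A} | {B,C,D,E,F,G,H,I}.
On input 0, block {B,C,D,E,F,G,H,I} splits into {B,D,E,F,G} and {C,H,I}.
On input 1, block {B,D,E,F,G} splits into {B,E} and {D,F} and {G}.
On input 2, block {C,H,I} splits into {H,I} and {C}.
The partition is now stable with 6 blocks: {A} | {B,E} | {H,I} | {D,F} | {G} | {C}.

6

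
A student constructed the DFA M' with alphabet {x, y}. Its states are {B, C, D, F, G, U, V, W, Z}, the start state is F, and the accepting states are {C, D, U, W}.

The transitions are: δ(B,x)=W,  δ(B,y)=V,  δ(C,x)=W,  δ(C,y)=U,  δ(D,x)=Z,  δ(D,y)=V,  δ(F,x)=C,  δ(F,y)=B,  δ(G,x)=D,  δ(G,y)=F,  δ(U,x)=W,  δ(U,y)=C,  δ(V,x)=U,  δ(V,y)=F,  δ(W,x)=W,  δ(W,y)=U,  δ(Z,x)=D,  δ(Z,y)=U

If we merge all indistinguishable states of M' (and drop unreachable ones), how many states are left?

States {D,G,Z} cannot be reached from the start state, so discard them.
P0 = {C,U,W} | {B,F,V}.
No further refinement is possible. Final partition (2 blocks): {C,U,W} | {B,F,V}.

2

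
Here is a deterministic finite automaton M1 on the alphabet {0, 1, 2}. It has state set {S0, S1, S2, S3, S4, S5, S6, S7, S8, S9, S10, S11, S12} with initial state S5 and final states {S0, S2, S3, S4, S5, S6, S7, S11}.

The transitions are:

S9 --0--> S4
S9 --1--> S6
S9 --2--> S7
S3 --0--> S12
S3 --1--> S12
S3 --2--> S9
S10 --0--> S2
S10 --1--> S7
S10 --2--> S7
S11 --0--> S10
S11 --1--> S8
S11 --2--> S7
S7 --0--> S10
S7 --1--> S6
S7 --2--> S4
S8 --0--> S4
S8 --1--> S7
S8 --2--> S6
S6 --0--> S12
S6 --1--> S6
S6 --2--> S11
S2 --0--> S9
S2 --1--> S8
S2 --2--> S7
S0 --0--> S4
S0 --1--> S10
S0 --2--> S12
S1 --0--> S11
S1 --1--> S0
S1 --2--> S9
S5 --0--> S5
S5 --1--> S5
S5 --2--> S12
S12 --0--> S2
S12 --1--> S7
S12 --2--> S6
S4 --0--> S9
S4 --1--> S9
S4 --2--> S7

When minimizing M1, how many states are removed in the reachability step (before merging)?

3

No path from S5 leads to S0, S1, S3; the other 10 states are all reachable.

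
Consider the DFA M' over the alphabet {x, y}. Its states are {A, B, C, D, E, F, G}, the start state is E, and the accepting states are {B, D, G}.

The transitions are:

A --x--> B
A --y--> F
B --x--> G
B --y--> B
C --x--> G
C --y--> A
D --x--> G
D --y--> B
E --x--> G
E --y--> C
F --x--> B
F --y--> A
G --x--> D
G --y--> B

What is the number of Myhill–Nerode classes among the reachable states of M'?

2

Start with accepting vs non-accepting: {B,D,G} | {A,C,E,F}.
No further refinement is possible. Final partition (2 blocks): {B,D,G} | {A,C,E,F}.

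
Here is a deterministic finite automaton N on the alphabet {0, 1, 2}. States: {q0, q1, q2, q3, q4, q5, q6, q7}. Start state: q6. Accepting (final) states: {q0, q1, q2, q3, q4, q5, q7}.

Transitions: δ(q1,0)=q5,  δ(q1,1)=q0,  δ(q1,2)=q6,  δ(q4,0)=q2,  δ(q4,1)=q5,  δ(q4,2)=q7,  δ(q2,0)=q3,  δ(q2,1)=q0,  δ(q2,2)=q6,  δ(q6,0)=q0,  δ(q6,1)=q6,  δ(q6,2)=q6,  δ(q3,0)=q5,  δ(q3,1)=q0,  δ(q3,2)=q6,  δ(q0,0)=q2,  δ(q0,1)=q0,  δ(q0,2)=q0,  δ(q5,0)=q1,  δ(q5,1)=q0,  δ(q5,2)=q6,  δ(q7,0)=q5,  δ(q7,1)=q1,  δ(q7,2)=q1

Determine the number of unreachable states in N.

2

No path from q6 leads to q4, q7; the other 6 states are all reachable.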